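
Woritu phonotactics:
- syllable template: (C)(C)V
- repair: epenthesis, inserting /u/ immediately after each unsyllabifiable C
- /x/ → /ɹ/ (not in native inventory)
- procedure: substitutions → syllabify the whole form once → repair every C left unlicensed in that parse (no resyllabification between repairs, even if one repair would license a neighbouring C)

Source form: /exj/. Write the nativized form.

eɹuju

Substitution: /x/ → /ɹ/, giving /eɹj/.
Under (C)(C)V, the unsyllabifiable consonants are /ɹ/, /j/ (no codas are permitted; onsets may contain at most 2 consonants).
Each unlicensed consonant becomes the onset of a new syllable: /ɹ/ → /ɹu/, /j/ → /ju/.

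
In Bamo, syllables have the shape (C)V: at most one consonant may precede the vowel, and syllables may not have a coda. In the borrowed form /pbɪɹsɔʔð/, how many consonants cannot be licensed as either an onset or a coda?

4

Under (C)V, the unsyllabifiable consonants are /p/, /ɹ/, /ʔ/, /ð/ (no codas are permitted; onsets are limited to one consonant).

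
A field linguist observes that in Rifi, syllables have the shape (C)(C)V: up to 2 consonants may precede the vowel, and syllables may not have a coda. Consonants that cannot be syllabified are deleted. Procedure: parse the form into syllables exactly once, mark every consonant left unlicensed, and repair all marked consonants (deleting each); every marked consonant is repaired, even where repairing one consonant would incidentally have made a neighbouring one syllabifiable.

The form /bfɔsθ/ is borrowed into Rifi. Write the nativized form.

Under (C)(C)V, the unsyllabifiable consonants are /s/, /θ/ (no codas are permitted; onsets may contain at most 2 consonants).
Each unlicensed consonant is deleted: /s/, /θ/.

bfɔ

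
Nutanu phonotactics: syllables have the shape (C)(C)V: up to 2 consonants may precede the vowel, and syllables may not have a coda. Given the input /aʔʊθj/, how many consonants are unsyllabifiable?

The consonants /θ/, /j/ cannot be parsed into a legal (C)(C)V syllable (no codas are permitted; onsets may contain at most 2 consonants).

2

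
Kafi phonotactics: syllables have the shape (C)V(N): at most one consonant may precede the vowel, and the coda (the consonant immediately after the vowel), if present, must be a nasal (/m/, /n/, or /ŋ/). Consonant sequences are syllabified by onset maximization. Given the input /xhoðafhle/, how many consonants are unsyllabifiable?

3

The consonants /x/, /f/, /h/ cannot be parsed into a legal (C)V(N) syllable (only a nasal (/m/, /n/, or /ŋ/) is licensed in coda position; onsets are limited to one consonant).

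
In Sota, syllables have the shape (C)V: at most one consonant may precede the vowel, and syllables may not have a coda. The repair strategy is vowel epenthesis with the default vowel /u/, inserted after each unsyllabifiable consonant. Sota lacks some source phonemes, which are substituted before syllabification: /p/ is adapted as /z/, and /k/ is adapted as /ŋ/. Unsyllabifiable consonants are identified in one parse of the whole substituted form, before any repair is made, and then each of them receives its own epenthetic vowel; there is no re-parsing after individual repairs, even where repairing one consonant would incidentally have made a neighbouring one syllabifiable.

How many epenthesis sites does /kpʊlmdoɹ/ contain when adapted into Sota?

4

After substitution the input is /ŋzʊlmdoɹ/.
The unsyllabifiable consonants are /ŋ/, /l/, /m/, /ɹ/; each receives one epenthetic vowel.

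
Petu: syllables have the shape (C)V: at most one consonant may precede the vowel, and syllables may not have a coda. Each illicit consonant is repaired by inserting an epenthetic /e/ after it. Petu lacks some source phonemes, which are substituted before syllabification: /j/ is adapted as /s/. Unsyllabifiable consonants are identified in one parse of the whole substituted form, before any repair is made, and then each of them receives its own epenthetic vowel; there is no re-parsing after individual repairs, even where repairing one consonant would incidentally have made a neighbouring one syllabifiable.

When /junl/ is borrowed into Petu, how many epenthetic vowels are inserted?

2

After substitution the input is /sunl/.
The unsyllabifiable consonants are /n/, /l/; each receives one epenthetic vowel.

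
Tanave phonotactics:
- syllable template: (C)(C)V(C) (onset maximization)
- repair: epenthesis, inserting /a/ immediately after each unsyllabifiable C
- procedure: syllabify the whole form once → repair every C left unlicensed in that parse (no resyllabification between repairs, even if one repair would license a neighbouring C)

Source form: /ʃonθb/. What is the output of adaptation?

ʃonθaba

Syllabifying with onset maximization leaves /θ/, /b/ stranded (at most one coda consonant is licensed; onsets may contain at most 2 consonants).
Inserting the epenthetic vowel yields /θ/ → /θa/, /b/ → /ba/.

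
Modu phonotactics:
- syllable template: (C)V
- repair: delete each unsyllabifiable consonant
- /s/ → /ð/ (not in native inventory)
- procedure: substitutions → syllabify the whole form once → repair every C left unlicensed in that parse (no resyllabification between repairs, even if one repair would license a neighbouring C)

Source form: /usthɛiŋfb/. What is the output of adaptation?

Substitution: /s/ → /ð/, giving /uðthɛiŋfb/.
The consonants /ð/, /t/, /ŋ/, /f/, /b/ cannot be parsed into a legal (C)V syllable (no codas are permitted; onsets are limited to one consonant).
Deletion applies to /ð/, /t/, /ŋ/, /f/, /b/.

uhɛi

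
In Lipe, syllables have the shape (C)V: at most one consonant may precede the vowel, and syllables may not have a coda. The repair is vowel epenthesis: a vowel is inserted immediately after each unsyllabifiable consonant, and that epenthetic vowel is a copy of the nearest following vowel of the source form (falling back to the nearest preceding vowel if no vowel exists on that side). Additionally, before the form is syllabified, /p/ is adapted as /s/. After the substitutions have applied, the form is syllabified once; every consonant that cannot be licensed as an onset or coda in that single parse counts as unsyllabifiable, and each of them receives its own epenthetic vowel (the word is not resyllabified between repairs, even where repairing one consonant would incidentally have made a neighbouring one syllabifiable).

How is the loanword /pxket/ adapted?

Substitution: /p/ → /s/, giving /sxket/.
Under (C)V, the unsyllabifiable consonants are /s/, /x/, /t/ (no codas are permitted; onsets are limited to one consonant).
Epenthesis after each stranded consonant: /s/ → /se/, /x/ → /xe/, /t/ → /te/.

sexekete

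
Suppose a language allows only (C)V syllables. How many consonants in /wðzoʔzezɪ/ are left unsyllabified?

3

Syllabifying with onset maximization leaves /w/, /ð/, /ʔ/ stranded (no codas are permitted; onsets are limited to one consonant).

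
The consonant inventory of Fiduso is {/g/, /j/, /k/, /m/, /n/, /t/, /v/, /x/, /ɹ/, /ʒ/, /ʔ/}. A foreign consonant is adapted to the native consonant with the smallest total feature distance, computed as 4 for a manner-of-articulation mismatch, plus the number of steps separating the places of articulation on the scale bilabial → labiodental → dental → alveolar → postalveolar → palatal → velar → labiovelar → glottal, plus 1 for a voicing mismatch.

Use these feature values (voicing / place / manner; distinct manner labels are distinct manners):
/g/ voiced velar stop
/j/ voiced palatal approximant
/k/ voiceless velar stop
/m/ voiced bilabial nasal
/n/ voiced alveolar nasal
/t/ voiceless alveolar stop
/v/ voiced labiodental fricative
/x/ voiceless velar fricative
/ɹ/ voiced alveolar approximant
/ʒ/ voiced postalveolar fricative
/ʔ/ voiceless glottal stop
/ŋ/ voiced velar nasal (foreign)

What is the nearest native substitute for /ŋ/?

n

/n/ is closest: same manner (nasal), place distance 3 (velar→alveolar), same voicing; total 3. Next closest is /g/ at distance 4.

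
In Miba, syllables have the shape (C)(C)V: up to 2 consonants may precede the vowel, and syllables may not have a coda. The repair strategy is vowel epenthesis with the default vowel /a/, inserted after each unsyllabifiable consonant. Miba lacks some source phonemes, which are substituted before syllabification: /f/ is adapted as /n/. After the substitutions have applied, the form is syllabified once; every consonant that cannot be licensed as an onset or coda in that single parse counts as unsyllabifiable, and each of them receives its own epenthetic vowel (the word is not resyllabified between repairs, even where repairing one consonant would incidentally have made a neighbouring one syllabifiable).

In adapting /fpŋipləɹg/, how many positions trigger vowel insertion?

After substitution the input is /npŋipləɹg/.
The unsyllabifiable consonants are /n/, /ɹ/, /g/; each receives one epenthetic vowel.

3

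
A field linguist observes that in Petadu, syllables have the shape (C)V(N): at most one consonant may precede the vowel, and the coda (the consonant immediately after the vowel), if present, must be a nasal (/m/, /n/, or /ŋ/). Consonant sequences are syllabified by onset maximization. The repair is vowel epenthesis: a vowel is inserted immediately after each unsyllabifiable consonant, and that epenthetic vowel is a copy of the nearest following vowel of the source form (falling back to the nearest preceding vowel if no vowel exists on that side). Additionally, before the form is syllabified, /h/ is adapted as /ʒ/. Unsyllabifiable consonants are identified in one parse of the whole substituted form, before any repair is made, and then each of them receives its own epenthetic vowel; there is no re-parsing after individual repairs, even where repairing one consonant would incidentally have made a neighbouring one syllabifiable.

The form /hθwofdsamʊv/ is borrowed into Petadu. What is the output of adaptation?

Substitution: /h/ → /ʒ/, giving /ʒθwofdsamʊv/.
Syllabifying with onset maximization leaves /ʒ/, /θ/, /f/, /d/, /v/ stranded (only a nasal (/m/, /n/, or /ŋ/) is licensed in coda position; onsets are limited to one consonant).
Each unlicensed consonant becomes the onset of a new syllable: /ʒ/ → /ʒo/, /θ/ → /θo/, /f/ → /fa/, /d/ → /da/, /v/ → /vʊ/.

ʒoθowofadasamʊvʊ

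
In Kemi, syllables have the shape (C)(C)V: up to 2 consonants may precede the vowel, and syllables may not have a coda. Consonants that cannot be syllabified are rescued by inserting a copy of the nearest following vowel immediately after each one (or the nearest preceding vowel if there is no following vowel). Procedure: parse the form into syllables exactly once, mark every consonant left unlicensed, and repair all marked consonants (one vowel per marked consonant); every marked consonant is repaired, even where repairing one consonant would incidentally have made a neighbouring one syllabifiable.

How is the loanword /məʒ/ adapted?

məʒə

The consonants /ʒ/ cannot be parsed into a legal (C)(C)V syllable (no codas are permitted; onsets may contain at most 2 consonants).
Epenthesis after each stranded consonant: /ʒ/ → /ʒə/.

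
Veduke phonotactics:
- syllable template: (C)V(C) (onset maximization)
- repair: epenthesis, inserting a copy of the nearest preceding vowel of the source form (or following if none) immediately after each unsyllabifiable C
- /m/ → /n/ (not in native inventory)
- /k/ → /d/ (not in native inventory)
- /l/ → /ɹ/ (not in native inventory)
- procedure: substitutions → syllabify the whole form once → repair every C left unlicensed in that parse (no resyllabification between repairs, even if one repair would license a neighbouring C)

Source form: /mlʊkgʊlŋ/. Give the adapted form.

Substitution: /m/ → /n/, /l/ → /ɹ/, /k/ → /d/, giving /nɹʊdgʊɹŋ/.
Syllabifying with onset maximization leaves /n/, /ŋ/ stranded (at most one coda consonant is licensed; onsets are limited to one consonant).
Epenthesis after each stranded consonant: /n/ → /nʊ/, /ŋ/ → /ŋʊ/.

nʊɹʊdgʊɹŋʊ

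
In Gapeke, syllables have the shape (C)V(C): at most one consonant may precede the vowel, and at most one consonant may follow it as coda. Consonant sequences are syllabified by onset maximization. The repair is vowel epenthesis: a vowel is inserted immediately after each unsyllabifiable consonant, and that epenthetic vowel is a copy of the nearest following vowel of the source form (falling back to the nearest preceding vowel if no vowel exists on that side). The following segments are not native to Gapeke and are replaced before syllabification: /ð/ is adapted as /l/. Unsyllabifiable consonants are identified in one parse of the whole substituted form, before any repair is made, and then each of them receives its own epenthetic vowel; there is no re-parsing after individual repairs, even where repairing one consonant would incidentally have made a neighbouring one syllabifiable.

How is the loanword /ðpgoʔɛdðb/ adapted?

lopogoʔɛdlɛbɛ

Substitution: /ð/ → /l/, giving /lpgoʔɛdlb/.
Syllabifying with onset maximization leaves /l/, /p/, /l/, /b/ stranded (at most one coda consonant is licensed; onsets are limited to one consonant).
Epenthesis after each stranded consonant: /l/ → /lo/, /p/ → /po/, /l/ → /lɛ/, /b/ → /bɛ/.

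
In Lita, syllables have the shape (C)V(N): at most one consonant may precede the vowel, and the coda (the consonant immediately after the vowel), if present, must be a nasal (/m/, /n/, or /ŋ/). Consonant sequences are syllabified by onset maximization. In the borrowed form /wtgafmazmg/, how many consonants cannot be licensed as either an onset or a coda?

The consonants /w/, /t/, /f/, /z/, /m/, /g/ cannot be parsed into a legal (C)V(N) syllable (only a nasal (/m/, /n/, or /ŋ/) is licensed in coda position; onsets are limited to one consonant).

6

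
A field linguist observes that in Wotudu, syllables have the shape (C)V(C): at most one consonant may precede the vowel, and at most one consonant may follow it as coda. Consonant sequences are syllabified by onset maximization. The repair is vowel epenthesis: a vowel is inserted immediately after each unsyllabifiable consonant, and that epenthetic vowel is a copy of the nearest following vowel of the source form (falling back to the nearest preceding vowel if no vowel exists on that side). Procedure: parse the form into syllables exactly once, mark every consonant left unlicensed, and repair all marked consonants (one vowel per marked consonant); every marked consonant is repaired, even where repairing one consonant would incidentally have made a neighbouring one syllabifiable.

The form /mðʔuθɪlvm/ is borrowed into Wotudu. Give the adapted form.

muðuʔuθɪlvɪmɪ

Under (C)V(C), the unsyllabifiable consonants are /m/, /ð/, /v/, /m/ (at most one coda consonant is licensed; onsets are limited to one consonant).
Inserting the epenthetic vowel yields /m/ → /mu/, /ð/ → /ðu/, /v/ → /vɪ/, /m/ → /mɪ/.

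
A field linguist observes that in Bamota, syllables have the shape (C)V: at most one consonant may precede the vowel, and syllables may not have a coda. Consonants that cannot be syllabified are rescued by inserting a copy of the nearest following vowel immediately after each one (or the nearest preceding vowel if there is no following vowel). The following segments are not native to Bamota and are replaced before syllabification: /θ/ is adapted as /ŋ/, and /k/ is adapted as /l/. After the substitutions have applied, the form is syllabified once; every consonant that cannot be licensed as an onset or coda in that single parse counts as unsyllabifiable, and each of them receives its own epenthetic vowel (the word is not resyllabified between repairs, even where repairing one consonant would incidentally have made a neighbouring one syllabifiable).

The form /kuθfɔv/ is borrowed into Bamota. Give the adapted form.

Substitution: /k/ → /l/, /θ/ → /ŋ/, giving /luŋfɔv/.
The consonants /ŋ/, /v/ cannot be parsed into a legal (C)V syllable (no codas are permitted; onsets are limited to one consonant).
Inserting the epenthetic vowel yields /ŋ/ → /ŋɔ/, /v/ → /vɔ/.

luŋɔfɔvɔ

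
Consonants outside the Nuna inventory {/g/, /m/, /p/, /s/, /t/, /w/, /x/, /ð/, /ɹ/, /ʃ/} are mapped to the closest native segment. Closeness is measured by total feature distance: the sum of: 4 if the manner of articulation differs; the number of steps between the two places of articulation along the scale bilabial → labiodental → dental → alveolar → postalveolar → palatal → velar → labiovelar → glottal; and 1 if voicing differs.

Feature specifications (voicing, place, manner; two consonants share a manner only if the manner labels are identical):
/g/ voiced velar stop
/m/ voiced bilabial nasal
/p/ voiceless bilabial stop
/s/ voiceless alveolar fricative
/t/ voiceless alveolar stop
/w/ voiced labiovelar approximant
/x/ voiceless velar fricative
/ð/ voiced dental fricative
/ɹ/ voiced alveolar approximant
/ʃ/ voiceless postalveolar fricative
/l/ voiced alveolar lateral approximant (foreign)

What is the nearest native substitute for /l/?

/ɹ/ is closest: manner differs (lateral approximant→approximant, +4), place distance 0 (alveolar→alveolar), same voicing; total 4. Next closest is /s/ at distance 5.

ɹ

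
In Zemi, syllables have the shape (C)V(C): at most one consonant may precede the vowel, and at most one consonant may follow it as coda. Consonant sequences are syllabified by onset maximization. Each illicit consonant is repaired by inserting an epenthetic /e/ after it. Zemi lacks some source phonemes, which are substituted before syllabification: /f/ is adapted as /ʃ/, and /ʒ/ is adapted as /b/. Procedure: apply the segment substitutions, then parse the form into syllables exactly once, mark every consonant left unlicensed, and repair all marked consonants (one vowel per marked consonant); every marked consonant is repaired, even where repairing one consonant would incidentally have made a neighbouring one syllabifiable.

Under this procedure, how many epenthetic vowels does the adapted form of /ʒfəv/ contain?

After substitution the input is /bʃəv/.
The unsyllabifiable consonants are /b/; each receives one epenthetic vowel.

1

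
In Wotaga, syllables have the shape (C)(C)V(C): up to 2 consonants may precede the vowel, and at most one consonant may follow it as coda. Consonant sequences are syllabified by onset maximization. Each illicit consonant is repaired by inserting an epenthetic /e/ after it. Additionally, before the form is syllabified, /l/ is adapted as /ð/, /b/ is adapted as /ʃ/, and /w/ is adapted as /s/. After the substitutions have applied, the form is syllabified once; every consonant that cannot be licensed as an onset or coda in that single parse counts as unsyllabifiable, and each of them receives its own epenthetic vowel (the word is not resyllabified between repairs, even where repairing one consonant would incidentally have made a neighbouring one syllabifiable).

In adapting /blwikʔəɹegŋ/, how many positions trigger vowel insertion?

2

After substitution the input is /ʃðsikʔəɹegŋ/.
The unsyllabifiable consonants are /ʃ/, /ŋ/; each receives one epenthetic vowel.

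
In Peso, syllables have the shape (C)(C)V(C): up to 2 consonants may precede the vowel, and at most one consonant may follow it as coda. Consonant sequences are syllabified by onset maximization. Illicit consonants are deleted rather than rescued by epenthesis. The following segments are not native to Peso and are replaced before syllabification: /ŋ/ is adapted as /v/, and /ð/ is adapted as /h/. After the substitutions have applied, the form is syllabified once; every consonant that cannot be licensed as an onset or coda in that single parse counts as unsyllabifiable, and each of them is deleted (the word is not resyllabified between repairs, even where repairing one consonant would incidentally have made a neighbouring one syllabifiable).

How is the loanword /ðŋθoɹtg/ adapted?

vθoɹ

Substitution: /ð/ → /h/, /ŋ/ → /v/, giving /hvθoɹtg/.
Under (C)(C)V(C), the unsyllabifiable consonants are /h/, /t/, /g/ (at most one coda consonant is licensed; onsets may contain at most 2 consonants).
Each unlicensed consonant is deleted: /h/, /t/, /g/.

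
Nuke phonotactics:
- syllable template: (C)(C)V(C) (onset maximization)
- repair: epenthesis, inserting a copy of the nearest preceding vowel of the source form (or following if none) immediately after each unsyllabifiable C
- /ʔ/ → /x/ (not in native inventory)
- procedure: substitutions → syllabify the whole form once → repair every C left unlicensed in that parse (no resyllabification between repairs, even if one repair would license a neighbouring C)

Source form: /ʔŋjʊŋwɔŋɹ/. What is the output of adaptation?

xʊŋjʊŋwɔŋɹɔ

Substitution: /ʔ/ → /x/, giving /xŋjʊŋwɔŋɹ/.
Under (C)(C)V(C), the unsyllabifiable consonants are /x/, /ɹ/ (at most one coda consonant is licensed; onsets may contain at most 2 consonants).
Inserting the epenthetic vowel yields /x/ → /xʊ/, /ɹ/ → /ɹɔ/.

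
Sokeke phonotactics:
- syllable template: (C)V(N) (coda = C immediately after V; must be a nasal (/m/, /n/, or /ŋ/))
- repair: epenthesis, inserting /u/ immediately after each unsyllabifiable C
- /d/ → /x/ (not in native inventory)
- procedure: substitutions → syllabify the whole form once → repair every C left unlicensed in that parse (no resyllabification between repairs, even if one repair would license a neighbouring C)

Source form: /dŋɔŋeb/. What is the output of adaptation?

xuŋɔŋebu

Substitution: /d/ → /x/, giving /xŋɔŋeb/.
Under (C)V(N), the unsyllabifiable consonants are /x/, /b/ (only a nasal (/m/, /n/, or /ŋ/) is licensed in coda position; onsets are limited to one consonant).
Epenthesis after each stranded consonant: /x/ → /xu/, /b/ → /bu/.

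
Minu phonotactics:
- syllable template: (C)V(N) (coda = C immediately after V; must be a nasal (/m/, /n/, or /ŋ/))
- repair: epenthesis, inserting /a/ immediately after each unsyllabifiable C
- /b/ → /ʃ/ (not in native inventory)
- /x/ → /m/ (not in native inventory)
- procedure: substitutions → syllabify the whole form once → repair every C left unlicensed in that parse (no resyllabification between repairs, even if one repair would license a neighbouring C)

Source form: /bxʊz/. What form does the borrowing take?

ʃamʊza

Substitution: /b/ → /ʃ/, /x/ → /m/, giving /ʃmʊz/.
The consonants /ʃ/, /z/ cannot be parsed into a legal (C)V(N) syllable (only a nasal (/m/, /n/, or /ŋ/) is licensed in coda position; onsets are limited to one consonant).
Each unlicensed consonant becomes the onset of a new syllable: /ʃ/ → /ʃa/, /z/ → /za/.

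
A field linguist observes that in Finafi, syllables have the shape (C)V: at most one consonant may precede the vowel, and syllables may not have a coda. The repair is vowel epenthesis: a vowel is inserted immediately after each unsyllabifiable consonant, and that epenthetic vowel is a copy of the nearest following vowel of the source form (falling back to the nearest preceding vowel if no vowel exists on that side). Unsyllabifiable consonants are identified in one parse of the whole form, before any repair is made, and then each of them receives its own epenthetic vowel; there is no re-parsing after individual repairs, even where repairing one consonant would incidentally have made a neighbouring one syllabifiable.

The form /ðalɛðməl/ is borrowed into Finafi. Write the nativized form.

The consonants /ð/, /l/ cannot be parsed into a legal (C)V syllable (no codas are permitted; onsets are limited to one consonant).
Epenthesis after each stranded consonant: /ð/ → /ðə/, /l/ → /lə/.

ðalɛðəmələ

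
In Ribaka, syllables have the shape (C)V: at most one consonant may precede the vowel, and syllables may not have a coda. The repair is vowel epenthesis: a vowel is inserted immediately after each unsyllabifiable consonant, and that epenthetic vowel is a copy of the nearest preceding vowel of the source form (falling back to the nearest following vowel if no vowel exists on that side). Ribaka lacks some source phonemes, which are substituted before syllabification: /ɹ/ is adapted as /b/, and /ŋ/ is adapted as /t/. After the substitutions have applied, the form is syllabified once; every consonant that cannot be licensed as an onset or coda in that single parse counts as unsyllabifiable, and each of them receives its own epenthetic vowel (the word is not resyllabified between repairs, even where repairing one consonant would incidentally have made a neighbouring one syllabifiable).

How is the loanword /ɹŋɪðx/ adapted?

Substitution: /ɹ/ → /b/, /ŋ/ → /t/, giving /btɪðx/.
The consonants /b/, /ð/, /x/ cannot be parsed into a legal (C)V syllable (no codas are permitted; onsets are limited to one consonant).
Each unlicensed consonant becomes the onset of a new syllable: /b/ → /bɪ/, /ð/ → /ðɪ/, /x/ → /xɪ/.

bɪtɪðɪxɪ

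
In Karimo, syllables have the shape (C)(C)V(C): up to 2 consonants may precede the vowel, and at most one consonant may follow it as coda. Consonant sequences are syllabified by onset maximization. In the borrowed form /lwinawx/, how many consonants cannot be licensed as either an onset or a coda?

Syllabifying with onset maximization leaves /x/ stranded (at most one coda consonant is licensed; onsets may contain at most 2 consonants).

1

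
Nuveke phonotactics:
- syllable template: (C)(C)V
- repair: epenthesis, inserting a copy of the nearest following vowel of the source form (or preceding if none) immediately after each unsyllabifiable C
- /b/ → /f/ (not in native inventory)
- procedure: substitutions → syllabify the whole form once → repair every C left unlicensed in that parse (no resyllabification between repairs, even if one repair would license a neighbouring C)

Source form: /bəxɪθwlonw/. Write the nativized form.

fəxɪθowlonowo

Substitution: /b/ → /f/, giving /fəxɪθwlonw/.
Syllabifying with onset maximization leaves /θ/, /n/, /w/ stranded (no codas are permitted; onsets may contain at most 2 consonants).
Each unlicensed consonant becomes the onset of a new syllable: /θ/ → /θo/, /n/ → /no/, /w/ → /wo/.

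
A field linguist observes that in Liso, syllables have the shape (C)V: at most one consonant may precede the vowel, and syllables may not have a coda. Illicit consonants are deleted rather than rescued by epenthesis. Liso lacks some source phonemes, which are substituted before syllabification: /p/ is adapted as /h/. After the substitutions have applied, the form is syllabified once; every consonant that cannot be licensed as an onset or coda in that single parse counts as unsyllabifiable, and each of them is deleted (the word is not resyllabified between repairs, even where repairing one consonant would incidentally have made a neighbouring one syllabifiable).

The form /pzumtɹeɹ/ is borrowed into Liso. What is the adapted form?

Substitution: /p/ → /h/, giving /hzumtɹeɹ/.
Syllabifying with onset maximization leaves /h/, /m/, /t/, /ɹ/ stranded (no codas are permitted; onsets are limited to one consonant).
Deletion applies to /h/, /m/, /t/, /ɹ/.

zuɹe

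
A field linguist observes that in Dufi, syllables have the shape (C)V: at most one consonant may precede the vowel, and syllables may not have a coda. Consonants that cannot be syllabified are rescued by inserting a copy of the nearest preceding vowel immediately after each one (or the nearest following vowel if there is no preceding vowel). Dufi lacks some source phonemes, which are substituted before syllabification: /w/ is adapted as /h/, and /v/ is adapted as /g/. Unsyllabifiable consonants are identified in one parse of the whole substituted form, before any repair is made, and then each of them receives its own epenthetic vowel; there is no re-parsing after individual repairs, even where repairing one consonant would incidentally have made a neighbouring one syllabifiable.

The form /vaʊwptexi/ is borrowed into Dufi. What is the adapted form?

gaʊhʊpʊtexi

Substitution: /v/ → /g/, /w/ → /h/, giving /gaʊhptexi/.
Syllabifying with onset maximization leaves /h/, /p/ stranded (no codas are permitted; onsets are limited to one consonant).
Epenthesis after each stranded consonant: /h/ → /hʊ/, /p/ → /pʊ/.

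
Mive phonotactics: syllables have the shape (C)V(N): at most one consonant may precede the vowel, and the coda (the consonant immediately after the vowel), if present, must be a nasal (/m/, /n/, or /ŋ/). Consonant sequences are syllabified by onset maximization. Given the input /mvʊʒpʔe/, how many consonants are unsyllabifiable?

Under (C)V(N), the unsyllabifiable consonants are /m/, /ʒ/, /p/ (only a nasal (/m/, /n/, or /ŋ/) is licensed in coda position; onsets are limited to one consonant).

3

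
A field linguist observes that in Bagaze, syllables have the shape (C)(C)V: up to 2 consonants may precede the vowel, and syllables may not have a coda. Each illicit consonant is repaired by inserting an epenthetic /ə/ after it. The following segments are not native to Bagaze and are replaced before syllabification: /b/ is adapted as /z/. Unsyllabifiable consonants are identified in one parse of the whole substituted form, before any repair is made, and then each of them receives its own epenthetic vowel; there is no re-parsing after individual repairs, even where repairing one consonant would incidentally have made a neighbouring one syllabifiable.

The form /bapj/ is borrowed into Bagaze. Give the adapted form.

zapəjə

Substitution: /b/ → /z/, giving /zapj/.
The consonants /p/, /j/ cannot be parsed into a legal (C)(C)V syllable (no codas are permitted; onsets may contain at most 2 consonants).
Epenthesis after each stranded consonant: /p/ → /pə/, /j/ → /jə/.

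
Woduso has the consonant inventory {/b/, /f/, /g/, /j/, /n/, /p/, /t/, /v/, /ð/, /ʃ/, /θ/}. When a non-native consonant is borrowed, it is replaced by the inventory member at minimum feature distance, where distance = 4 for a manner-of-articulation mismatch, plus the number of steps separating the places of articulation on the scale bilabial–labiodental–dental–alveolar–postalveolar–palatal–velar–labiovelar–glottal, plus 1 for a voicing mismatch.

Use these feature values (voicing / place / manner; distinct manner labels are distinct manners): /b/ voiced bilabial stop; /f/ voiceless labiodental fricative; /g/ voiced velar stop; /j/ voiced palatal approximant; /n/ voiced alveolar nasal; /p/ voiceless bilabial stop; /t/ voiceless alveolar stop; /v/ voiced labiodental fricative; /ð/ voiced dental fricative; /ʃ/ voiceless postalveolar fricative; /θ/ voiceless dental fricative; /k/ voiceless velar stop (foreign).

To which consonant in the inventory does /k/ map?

/g/ is closest: same manner (stop), place distance 0 (velar→velar), voicing differs (+1); total 1. Next closest is /t/ at distance 3.

g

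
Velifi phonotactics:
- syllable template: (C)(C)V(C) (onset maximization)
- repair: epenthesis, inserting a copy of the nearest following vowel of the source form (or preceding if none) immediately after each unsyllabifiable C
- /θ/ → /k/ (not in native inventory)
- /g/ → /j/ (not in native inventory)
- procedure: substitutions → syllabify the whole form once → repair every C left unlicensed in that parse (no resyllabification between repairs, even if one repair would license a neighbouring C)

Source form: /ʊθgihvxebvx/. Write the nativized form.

Substitution: /θ/ → /k/, /g/ → /j/, giving /ʊkjihvxebvx/.
The consonants /v/, /x/ cannot be parsed into a legal (C)(C)V(C) syllable (at most one coda consonant is licensed; onsets may contain at most 2 consonants).
Inserting the epenthetic vowel yields /v/ → /ve/, /x/ → /xe/.

ʊkjihvxebvexe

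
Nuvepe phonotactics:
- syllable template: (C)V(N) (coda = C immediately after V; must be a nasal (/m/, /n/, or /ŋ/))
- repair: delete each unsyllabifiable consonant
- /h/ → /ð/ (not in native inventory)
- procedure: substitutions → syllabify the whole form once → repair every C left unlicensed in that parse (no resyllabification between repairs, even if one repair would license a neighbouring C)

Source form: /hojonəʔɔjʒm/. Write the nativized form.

ðojonəʔɔ

Substitution: /h/ → /ð/, giving /ðojonəʔɔjʒm/.
Under (C)V(N), the unsyllabifiable consonants are /j/, /ʒ/, /m/ (only a nasal (/m/, /n/, or /ŋ/) is licensed in coda position; onsets are limited to one consonant).
Each unlicensed consonant is deleted: /j/, /ʒ/, /m/.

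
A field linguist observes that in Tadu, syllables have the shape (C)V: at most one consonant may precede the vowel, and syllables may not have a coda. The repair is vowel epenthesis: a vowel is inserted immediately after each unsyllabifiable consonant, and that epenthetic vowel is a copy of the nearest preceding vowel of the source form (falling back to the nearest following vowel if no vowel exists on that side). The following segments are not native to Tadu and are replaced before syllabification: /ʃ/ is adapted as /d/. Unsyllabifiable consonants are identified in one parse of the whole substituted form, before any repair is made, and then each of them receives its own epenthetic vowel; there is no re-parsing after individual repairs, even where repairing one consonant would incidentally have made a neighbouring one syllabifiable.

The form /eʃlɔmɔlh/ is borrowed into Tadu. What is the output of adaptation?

Substitution: /ʃ/ → /d/, giving /edlɔmɔlh/.
Under (C)V, the unsyllabifiable consonants are /d/, /l/, /h/ (no codas are permitted; onsets are limited to one consonant).
Epenthesis after each stranded consonant: /d/ → /de/, /l/ → /lɔ/, /h/ → /hɔ/.

edelɔmɔlɔhɔ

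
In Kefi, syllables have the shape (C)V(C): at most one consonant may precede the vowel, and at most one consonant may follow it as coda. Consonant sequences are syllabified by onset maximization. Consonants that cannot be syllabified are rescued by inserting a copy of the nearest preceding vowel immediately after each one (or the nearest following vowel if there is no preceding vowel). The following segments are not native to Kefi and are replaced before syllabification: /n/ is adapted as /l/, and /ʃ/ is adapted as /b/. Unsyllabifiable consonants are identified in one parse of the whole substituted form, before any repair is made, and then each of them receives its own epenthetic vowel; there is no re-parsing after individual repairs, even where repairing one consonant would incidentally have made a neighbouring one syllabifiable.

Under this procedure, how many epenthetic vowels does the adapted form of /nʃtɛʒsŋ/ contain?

4

After substitution the input is /lbtɛʒsŋ/.
The unsyllabifiable consonants are /l/, /b/, /s/, /ŋ/; each receives one epenthetic vowel.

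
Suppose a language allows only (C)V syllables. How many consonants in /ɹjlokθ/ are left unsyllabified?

The consonants /ɹ/, /j/, /k/, /θ/ cannot be parsed into a legal (C)V syllable (no codas are permitted; onsets are limited to one consonant).

4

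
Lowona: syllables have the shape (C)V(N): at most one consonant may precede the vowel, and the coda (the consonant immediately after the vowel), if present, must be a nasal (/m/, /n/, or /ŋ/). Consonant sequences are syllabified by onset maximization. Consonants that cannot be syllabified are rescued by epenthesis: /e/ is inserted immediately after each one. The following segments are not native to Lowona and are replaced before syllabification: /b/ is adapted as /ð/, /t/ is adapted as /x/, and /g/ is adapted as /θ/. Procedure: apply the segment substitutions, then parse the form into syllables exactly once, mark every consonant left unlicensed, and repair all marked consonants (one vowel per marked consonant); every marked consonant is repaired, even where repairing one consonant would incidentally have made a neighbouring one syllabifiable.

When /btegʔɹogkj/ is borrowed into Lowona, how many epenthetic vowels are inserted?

After substitution the input is /ðxeθʔɹoθkj/.
The unsyllabifiable consonants are /ð/, /θ/, /ʔ/, /θ/, /k/, /j/; each receives one epenthetic vowel.

6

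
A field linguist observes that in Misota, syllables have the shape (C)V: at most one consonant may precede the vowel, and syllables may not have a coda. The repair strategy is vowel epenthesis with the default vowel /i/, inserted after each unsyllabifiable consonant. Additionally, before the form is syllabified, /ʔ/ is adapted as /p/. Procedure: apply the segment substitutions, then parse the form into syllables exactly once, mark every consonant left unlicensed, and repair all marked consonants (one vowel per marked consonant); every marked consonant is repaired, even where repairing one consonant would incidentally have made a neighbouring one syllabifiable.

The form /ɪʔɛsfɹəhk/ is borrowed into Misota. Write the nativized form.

ɪpɛsifiɹəhiki

Substitution: /ʔ/ → /p/, giving /ɪpɛsfɹəhk/.
Syllabifying with onset maximization leaves /s/, /f/, /h/, /k/ stranded (no codas are permitted; onsets are limited to one consonant).
Inserting the epenthetic vowel yields /s/ → /si/, /f/ → /fi/, /h/ → /hi/, /k/ → /ki/.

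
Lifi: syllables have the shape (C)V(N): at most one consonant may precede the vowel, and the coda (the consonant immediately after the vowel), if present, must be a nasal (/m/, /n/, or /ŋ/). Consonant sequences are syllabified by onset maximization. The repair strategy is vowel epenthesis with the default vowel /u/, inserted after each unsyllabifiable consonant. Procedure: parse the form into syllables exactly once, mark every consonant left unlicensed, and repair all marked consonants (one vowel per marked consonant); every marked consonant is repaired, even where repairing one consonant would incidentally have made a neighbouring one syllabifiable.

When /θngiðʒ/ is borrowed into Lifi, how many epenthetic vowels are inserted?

4

The unsyllabifiable consonants are /θ/, /n/, /ð/, /ʒ/; each receives one epenthetic vowel.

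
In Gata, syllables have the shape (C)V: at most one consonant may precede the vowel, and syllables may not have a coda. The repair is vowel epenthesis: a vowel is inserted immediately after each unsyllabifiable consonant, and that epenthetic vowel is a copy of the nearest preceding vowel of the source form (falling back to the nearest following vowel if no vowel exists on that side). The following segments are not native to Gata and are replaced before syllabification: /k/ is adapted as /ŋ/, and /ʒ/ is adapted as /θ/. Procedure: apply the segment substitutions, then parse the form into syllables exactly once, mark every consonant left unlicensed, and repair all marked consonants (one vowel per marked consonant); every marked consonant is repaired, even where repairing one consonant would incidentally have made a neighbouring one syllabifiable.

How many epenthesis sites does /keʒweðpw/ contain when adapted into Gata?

4

After substitution the input is /ŋeθweðpw/.
The unsyllabifiable consonants are /θ/, /ð/, /p/, /w/; each receives one epenthetic vowel.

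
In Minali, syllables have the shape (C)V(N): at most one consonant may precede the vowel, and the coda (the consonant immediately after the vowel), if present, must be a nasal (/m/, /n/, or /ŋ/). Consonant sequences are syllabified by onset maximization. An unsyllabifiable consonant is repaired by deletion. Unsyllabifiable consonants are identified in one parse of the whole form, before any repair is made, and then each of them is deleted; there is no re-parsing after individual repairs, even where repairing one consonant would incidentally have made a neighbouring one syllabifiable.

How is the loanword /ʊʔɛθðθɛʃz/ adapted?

Under (C)V(N), the unsyllabifiable consonants are /θ/, /ð/, /ʃ/, /z/ (only a nasal (/m/, /n/, or /ŋ/) is licensed in coda position; onsets are limited to one consonant).
Deleting the stranded consonants removes /θ/, /ð/, /ʃ/, /z/.

ʊʔɛθɛ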